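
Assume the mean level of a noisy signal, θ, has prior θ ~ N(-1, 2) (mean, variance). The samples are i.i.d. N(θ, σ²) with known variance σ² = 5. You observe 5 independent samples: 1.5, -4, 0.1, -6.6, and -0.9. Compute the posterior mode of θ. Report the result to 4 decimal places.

n = 5; x̄ = (1.5 + (-4) + 0.1 + (-6.6) + (-0.9))/5 = -9.9/5 = -1.98.
For a Normal prior and Normal likelihood with known variance, the posterior is Normal; its mode equals its mean, the precision-weighted average.
Prior precision 1/σ₀² = 1/2 = 0.5; data precision n/σ² = 5/5 = 1.
θ̂ = (0.5·(-1) + 1·(-1.98)) / (0.5 + 1) = (-2.48)/1.5 = -124/75 ≈ -1.6533.

θ̂_MAP = -1.6533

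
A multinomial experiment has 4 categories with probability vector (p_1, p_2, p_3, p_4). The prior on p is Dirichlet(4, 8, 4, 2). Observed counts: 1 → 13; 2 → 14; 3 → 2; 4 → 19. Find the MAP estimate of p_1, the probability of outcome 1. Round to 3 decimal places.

The posterior is Dirichlet(αᵢ + nᵢ) = Dirichlet(17, 22, 6, 21).
For a Dirichlet(a₁,…,a_K) with all aᵢ > 1, the mode has j-th component (aⱼ − 1)/(Σaᵢ − K).
Here Σaᵢ = 66 and K = 4, so p_1 = (17 − 1)/(66 − 4) = 16/62 ≈ 0.258.

MAP estimate: 0.258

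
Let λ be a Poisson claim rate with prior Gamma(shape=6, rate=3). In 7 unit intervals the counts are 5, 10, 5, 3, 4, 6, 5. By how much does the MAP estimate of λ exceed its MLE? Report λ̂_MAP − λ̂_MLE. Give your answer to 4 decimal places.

MAP − MLE = -1.1286

Σxᵢ = 38. Posterior is Gamma(44, 10); MAP = (44−1)/10 = 43/10 ≈ 4.30000.
MLE = x̄ = 38/7 ≈ 5.42857.
Difference = 43/10 − 38/7 = -79/70 ≈ -1.1286.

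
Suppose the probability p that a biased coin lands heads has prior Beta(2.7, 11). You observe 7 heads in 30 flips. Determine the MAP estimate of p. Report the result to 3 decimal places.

Prior: Beta(2.7, 11).
Data: 7 successes in 30 trials. The binomial likelihood contributes p^7(1−p)^23, so the posterior is Beta(2.7+7, 11+23) = Beta(9.7, 34).
For Beta(a, b) with a, b > 1 the mode is (a−1)/(a+b−2) = 8.7/41.7 ≈ 0.209.

p̂_MAP = 0.209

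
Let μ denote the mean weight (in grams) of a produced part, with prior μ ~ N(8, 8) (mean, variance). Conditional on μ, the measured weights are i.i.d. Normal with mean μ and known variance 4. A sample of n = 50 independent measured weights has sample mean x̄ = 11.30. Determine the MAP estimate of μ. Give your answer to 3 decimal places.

n = 50, x̄ = 11.30.
For a Normal prior and Normal likelihood with known variance, the posterior is Normal; its mode equals its mean, the precision-weighted average.
Prior precision 1/σ₀² = 1/8 = 0.125; data precision n/σ² = 50/4 = 12.5.
μ̂ = (0.125·8 + 12.5·11.3) / (0.125 + 12.5) = 142.25/12.625 = 1138/101 ≈ 11.267.

μ̂_MAP = 11.267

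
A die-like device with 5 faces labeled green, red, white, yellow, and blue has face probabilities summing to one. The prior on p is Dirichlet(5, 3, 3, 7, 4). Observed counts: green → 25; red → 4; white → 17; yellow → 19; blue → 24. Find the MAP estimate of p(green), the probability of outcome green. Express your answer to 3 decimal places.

The posterior is Dirichlet(αᵢ + nᵢ) = Dirichlet(30, 7, 20, 26, 28).
For a Dirichlet(a₁,…,a_K) with all aᵢ > 1, the mode has j-th component (aⱼ − 1)/(Σaᵢ − K).
Here Σaᵢ = 111 and K = 5, so p(green) = (30 − 1)/(111 − 5) = 29/106 ≈ 0.274.

MAP estimate of p(green) = 0.274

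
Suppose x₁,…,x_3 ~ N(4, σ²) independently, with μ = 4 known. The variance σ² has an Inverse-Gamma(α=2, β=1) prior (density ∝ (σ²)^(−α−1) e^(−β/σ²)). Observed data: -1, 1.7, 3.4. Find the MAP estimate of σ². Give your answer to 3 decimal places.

σ̂²_MAP = 3.628

Sum of squared deviations about the known mean: SS = (-1−4)² + (1.7−4)² + (3.4−4)² = 30.65.
The Normal likelihood contributes (σ²)^(−n/2) exp(−SS/(2σ²)), so the posterior is Inverse-Gamma(α + n/2, β + SS/2) = Inverse-Gamma(3.5, 16.325).
The mode of Inverse-Gamma(a, b) is b/(a+1) = 16.325/4.5 ≈ 3.628.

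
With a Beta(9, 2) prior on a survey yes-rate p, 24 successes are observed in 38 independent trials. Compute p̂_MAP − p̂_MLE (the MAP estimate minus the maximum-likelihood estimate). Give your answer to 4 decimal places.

MAP − MLE = 0.0493

Posterior is Beta(33, 16); MAP = (33−1)/(49−2) = 32/47 ≈ 0.68085.
MLE ignores the prior: p̂_MLE = k/n = 24/38 ≈ 0.63158.
Difference = 32/47 − 24/38 = 44/893 ≈ 0.0493.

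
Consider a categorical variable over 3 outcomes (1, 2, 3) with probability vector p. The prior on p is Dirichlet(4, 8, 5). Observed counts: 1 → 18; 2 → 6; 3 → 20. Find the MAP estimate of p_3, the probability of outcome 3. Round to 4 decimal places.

MAP estimate: 0.4138

The posterior is Dirichlet(αᵢ + nᵢ) = Dirichlet(22, 14, 25).
For a Dirichlet(a₁,…,a_K) with all aᵢ > 1, the mode has j-th component (aⱼ − 1)/(Σaᵢ − K).
Here Σaᵢ = 61 and K = 3, so p_3 = (25 − 1)/(61 − 3) = 24/58 ≈ 0.4138.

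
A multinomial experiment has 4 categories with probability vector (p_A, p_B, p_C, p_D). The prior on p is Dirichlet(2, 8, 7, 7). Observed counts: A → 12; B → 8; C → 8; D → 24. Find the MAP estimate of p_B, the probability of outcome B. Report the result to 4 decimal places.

MAP estimate of p_B = 0.2083

The posterior is Dirichlet(αᵢ + nᵢ) = Dirichlet(14, 16, 15, 31).
For a Dirichlet(a₁,…,a_K) with all aᵢ > 1, the mode has j-th component (aⱼ − 1)/(Σaᵢ − K).
Here Σaᵢ = 76 and K = 4, so p_B = (16 − 1)/(76 − 4) = 15/72 ≈ 0.2083.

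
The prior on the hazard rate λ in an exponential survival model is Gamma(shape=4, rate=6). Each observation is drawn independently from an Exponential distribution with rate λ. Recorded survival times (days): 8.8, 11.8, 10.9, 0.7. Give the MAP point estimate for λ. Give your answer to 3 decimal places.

The Exponential(rate=λ) likelihood is ∝ λ^n e^(−λΣtᵢ). Here n = 4 and Σtᵢ = 8.8 + 11.8 + 10.9 + 0.7 = 32.2.
Posterior ∝ λ^3e^(−6λ) · λ^4e^(−32.2λ) = λ^7e^(−38.2λ), i.e. Gamma(8, 38.2).
Mode = (a−1)/b = 7/38.2 ≈ 0.183.

λ̂_MAP = 0.183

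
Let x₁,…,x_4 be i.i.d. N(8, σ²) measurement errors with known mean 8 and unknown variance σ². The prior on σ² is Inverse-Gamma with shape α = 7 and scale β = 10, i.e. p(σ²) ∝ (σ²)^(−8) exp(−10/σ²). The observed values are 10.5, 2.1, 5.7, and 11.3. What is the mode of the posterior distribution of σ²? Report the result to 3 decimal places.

Sum of squared deviations about the known mean: SS = (10.5−8)² + (2.1−8)² + (5.7−8)² + (11.3−8)² = 57.24.
The Normal likelihood contributes (σ²)^(−n/2) exp(−SS/(2σ²)), so the posterior is Inverse-Gamma(α + n/2, β + SS/2) = Inverse-Gamma(9, 38.62).
The mode of Inverse-Gamma(a, b) is b/(a+1) = 38.62/10 ≈ 3.862.

σ̂²_MAP = 3.862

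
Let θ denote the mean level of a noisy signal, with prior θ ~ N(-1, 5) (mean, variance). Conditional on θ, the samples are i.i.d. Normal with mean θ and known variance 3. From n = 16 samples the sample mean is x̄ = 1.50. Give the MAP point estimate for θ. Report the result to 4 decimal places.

n = 16, x̄ = 1.50.
For a Normal prior and Normal likelihood with known variance, the posterior is Normal; its mode equals its mean, the precision-weighted average.
Prior precision 1/σ₀² = 1/5 = 0.2; data precision n/σ² = 16/3.
θ̂ = (0.2·(-1) + (16/3)·1.5) / (0.2 + 16/3) = 7.8/(83/15) = 117/83 ≈ 1.4096.

θ̂_MAP = 1.4096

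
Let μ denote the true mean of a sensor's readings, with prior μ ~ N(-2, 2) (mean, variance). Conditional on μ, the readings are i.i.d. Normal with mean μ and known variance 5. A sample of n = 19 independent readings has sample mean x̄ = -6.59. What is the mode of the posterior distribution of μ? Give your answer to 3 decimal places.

n = 19, x̄ = -6.59.
For a Normal prior and Normal likelihood with known variance, the posterior is Normal; its mode equals its mean, the precision-weighted average.
Prior precision 1/σ₀² = 1/2 = 0.5; data precision n/σ² = 19/5 = 3.8.
μ̂ = (0.5·(-2) + 3.8·(-6.59)) / (0.5 + 3.8) = (-26.042)/4.3 = -13021/2150 ≈ -6.056.

μ̂_MAP = -6.056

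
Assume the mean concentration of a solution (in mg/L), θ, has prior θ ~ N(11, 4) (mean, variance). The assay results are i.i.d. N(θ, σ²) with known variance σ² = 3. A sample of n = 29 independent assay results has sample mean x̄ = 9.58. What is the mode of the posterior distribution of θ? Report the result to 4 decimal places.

θ̂_MAP = 9.6158

n = 29, x̄ = 9.58.
For a Normal prior and Normal likelihood with known variance, the posterior is Normal; its mode equals its mean, the precision-weighted average.
Prior precision 1/σ₀² = 1/4 = 0.25; data precision n/σ² = 29/3.
θ̂ = (0.25·11 + (29/3)·9.58) / (0.25 + 29/3) = (28607/300)/(119/12) = 28607/2975 ≈ 9.6158.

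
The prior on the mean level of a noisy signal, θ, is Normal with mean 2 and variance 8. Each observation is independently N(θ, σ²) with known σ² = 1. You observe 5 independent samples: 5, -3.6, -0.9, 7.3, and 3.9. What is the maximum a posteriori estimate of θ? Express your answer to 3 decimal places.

n = 5; x̄ = (5 + (-3.6) + (-0.9) + 7.3 + 3.9)/5 = 11.7/5 = 2.34.
For a Normal prior and Normal likelihood with known variance, the posterior is Normal; its mode equals its mean, the precision-weighted average.
Prior precision 1/σ₀² = 1/8 = 0.125; data precision n/σ² = 5/1 = 5.
θ̂ = (0.125·2 + 5·2.34) / (0.125 + 5) = 11.95/5.125 = 478/205 ≈ 2.332.

θ̂_MAP = 2.332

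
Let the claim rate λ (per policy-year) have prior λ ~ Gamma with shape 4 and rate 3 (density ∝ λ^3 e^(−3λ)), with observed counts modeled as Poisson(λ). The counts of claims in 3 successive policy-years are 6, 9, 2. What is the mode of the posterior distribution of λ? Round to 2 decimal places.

Σxᵢ = 6+9+2 = 17, with n = 3.
Posterior ∝ λ^3e^(−3λ) · λ^17e^(−3λ) = λ^20e^(−6λ), i.e. Gamma(shape=21, rate=6).
The mode of a Gamma(a, b) with a ≥ 1 (shape–rate) is (a−1)/b = 20/6 ≈ 3.33.

λ̂_MAP = 3.33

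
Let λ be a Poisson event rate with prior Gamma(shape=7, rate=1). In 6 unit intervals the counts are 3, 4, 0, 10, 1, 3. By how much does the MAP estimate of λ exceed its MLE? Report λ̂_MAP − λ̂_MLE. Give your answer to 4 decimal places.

Σxᵢ = 21. Posterior is Gamma(28, 7); MAP = (28−1)/7 = 27/7 ≈ 3.85714.
MLE = x̄ = 21/6 ≈ 3.50000.
Difference = 27/7 − 21/6 = 5/14 ≈ 0.3571.

MAP − MLE = 0.3571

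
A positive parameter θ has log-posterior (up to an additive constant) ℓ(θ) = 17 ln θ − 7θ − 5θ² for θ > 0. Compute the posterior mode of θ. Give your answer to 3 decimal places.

ℓ'(θ) = 17/θ − 7 − 10θ. Setting this to zero and multiplying by θ: 10θ² + 7θ − 17 = 0.
θ = (−7 + √(7² + 4·10·17)) / (2·10) = (−7 + √729) / 20 = (−7 + 27)/20 = 1.
ℓ''(θ) = −17/θ² − 10 < 0, confirming a maximum.

θ̂_MAP = 1.000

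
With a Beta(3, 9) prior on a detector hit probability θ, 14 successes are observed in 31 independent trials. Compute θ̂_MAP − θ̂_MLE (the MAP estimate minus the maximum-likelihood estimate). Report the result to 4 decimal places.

Posterior is Beta(17, 26); MAP = (17−1)/(43−2) = 16/41 ≈ 0.39024.
MLE ignores the prior: θ̂_MLE = k/n = 14/31 ≈ 0.45161.
Difference = 16/41 − 14/31 = -78/1271 ≈ -0.0614.

MAP − MLE = -0.0614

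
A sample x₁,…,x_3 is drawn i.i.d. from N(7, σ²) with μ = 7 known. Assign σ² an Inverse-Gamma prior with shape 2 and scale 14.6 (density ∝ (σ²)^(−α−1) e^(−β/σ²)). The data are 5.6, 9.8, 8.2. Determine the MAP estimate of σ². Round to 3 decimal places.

σ̂²_MAP = 4.493

Sum of squared deviations about the known mean: SS = (5.6−7)² + (9.8−7)² + (8.2−7)² = 11.24.
The Normal likelihood contributes (σ²)^(−n/2) exp(−SS/(2σ²)), so the posterior is Inverse-Gamma(α + n/2, β + SS/2) = Inverse-Gamma(3.5, 20.22).
The mode of Inverse-Gamma(a, b) is b/(a+1) = 20.22/4.5 ≈ 4.493.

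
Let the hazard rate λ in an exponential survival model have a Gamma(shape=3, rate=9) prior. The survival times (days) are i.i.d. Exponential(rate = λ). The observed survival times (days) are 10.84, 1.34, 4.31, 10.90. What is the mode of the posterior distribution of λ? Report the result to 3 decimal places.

The Exponential(rate=λ) likelihood is ∝ λ^n e^(−λΣtᵢ). Here n = 4 and Σtᵢ = 10.84 + 1.34 + 4.31 + 10.90 = 27.39.
Posterior ∝ λ^2e^(−9λ) · λ^4e^(−27.39λ) = λ^6e^(−36.39λ), i.e. Gamma(7, 36.39).
Mode = (a−1)/b = 6/36.39 ≈ 0.165.

λ̂_MAP = 0.165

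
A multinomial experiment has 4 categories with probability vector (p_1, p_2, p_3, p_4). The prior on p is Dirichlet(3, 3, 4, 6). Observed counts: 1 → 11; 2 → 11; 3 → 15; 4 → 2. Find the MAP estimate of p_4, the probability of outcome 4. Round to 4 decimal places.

The posterior is Dirichlet(αᵢ + nᵢ) = Dirichlet(14, 14, 19, 8).
For a Dirichlet(a₁,…,a_K) with all aᵢ > 1, the mode has j-th component (aⱼ − 1)/(Σaᵢ − K).
Here Σaᵢ = 55 and K = 4, so p_4 = (8 − 1)/(55 − 4) = 7/51 ≈ 0.1373.

MAP estimate: 0.1373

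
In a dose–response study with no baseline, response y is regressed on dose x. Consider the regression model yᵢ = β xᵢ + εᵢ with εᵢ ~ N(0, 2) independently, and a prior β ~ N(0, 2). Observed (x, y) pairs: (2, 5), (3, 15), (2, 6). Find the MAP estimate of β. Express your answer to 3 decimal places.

β̂_MAP = 3.722

log p(β | y) = −Σ(yᵢ − βxᵢ)²/(2·2) − β²/(2·2) + const.
Setting the derivative to zero: Σxᵢ(yᵢ − βxᵢ)/2 − β/2 = 0, so β = Σxᵢyᵢ / (Σxᵢ² + σ²/τ²).
Σxᵢyᵢ = 2·5 + 3·15 + 2·6 = 67; Σxᵢ² = 17; σ²/τ² = 1.
β̂_MAP = 67 / (17 + 1) = 67/18 ≈ 3.722.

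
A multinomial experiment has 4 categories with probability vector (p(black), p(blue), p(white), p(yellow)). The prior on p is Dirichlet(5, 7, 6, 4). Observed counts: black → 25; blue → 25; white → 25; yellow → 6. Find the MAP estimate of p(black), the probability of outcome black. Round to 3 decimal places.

The posterior is Dirichlet(αᵢ + nᵢ) = Dirichlet(30, 32, 31, 10).
For a Dirichlet(a₁,…,a_K) with all aᵢ > 1, the mode has j-th component (aⱼ − 1)/(Σaᵢ − K).
Here Σaᵢ = 103 and K = 4, so p(black) = (30 − 1)/(103 − 4) = 29/99 ≈ 0.293.

MAP estimate of p(black) = 0.293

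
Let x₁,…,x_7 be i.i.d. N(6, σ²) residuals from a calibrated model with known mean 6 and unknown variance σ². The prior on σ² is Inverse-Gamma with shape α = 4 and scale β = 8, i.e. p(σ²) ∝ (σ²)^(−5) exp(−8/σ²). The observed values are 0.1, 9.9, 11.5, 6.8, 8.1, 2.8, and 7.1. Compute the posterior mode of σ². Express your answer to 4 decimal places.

Sum of squared deviations about the known mean: SS = (0.1−6)² + (9.9−6)² + (11.5−6)² + (6.8−6)² + (8.1−6)² + (2.8−6)² + (7.1−6)² = 96.77.
The Normal likelihood contributes (σ²)^(−n/2) exp(−SS/(2σ²)), so the posterior is Inverse-Gamma(α + n/2, β + SS/2) = Inverse-Gamma(7.5, 56.385).
The mode of Inverse-Gamma(a, b) is b/(a+1) = 56.385/8.5 ≈ 6.6335.

σ̂²_MAP = 6.6335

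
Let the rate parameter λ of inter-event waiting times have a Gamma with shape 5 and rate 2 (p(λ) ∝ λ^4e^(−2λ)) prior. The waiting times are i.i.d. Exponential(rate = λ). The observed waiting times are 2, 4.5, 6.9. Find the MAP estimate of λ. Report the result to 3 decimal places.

λ̂_MAP = 0.455

The Exponential(rate=λ) likelihood is ∝ λ^n e^(−λΣtᵢ). Here n = 3 and Σtᵢ = 2 + 4.5 + 6.9 = 13.4.
Posterior ∝ λ^4e^(−2λ) · λ^3e^(−13.4λ) = λ^7e^(−15.4λ), i.e. Gamma(8, 15.4).
Mode = (a−1)/b = 7/15.4 ≈ 0.455.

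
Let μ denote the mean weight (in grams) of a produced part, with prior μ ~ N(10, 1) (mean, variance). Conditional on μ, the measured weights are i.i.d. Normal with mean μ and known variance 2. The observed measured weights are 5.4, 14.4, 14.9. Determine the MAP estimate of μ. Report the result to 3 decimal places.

n = 3; x̄ = (5.4 + 14.4 + 14.9)/3 = 34.7/3 = 347/30 ≈ 11.5667.
For a Normal prior and Normal likelihood with known variance, the posterior is Normal; its mode equals its mean, the precision-weighted average.
Prior precision 1/σ₀² = 1/1 = 1; data precision n/σ² = 3/2 = 1.5.
μ̂ = (1·10 + 1.5·(347/30)) / (1 + 1.5) = 27.35/2.5 = 10.940.

μ̂_MAP = 10.940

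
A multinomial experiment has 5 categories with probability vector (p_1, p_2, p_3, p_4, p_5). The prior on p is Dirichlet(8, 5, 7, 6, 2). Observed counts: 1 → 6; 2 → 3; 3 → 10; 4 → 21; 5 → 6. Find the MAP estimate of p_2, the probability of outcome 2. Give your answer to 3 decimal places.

MAP estimate: 0.101

The posterior is Dirichlet(αᵢ + nᵢ) = Dirichlet(14, 8, 17, 27, 8).
For a Dirichlet(a₁,…,a_K) with all aᵢ > 1, the mode has j-th component (aⱼ − 1)/(Σaᵢ − K).
Here Σaᵢ = 74 and K = 5, so p_2 = (8 − 1)/(74 − 5) = 7/69 ≈ 0.101.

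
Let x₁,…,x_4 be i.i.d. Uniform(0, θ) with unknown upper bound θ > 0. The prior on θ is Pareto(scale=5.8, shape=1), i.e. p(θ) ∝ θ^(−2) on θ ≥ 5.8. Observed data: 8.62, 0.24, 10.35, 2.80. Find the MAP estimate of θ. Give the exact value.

θ̂_MAP = 10.35

The Uniform(0, θ) likelihood is θ^(−n) for θ ≥ max(xᵢ), zero otherwise. Here max(xᵢ) = 10.35.
Posterior ∝ θ^(−2) · θ^(−4) = θ^(−6) on θ ≥ max(5.8, 10.35) = 10.35.
This density is strictly decreasing in θ, so the posterior mode lies at the lower boundary of the support.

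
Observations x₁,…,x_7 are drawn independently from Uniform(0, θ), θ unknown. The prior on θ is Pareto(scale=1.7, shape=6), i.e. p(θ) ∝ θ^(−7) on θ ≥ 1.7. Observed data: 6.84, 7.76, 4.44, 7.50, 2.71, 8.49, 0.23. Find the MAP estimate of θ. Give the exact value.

θ̂_MAP = 8.49

The Uniform(0, θ) likelihood is θ^(−n) for θ ≥ max(xᵢ), zero otherwise. Here max(xᵢ) = 8.49.
Posterior ∝ θ^(−7) · θ^(−7) = θ^(−14) on θ ≥ max(1.7, 8.49) = 8.49.
This density is strictly decreasing in θ, so the posterior mode lies at the lower boundary of the support.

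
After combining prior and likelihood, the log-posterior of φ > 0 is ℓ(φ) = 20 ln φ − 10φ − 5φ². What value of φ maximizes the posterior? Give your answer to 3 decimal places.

ℓ'(φ) = 20/φ − 10 − 10φ. Setting this to zero and multiplying by φ: 10φ² + 10φ − 20 = 0.
φ = (−10 + √(10² + 4·10·20)) / (2·10) = (−10 + √900) / 20 = (−10 + 30)/20 = 1.
ℓ''(φ) = −20/φ² − 10 < 0, confirming a maximum.

φ̂_MAP = 1.000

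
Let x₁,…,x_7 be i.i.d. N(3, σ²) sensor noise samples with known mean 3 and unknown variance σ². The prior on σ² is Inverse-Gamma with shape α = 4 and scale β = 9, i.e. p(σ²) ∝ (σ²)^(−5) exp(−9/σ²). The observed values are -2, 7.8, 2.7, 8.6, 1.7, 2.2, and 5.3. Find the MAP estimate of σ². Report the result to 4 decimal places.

Sum of squared deviations about the known mean: SS = (-2−3)² + (7.8−3)² + (2.7−3)² + (8.6−3)² + (1.7−3)² + (2.2−3)² + (5.3−3)² = 87.11.
The Normal likelihood contributes (σ²)^(−n/2) exp(−SS/(2σ²)), so the posterior is Inverse-Gamma(α + n/2, β + SS/2) = Inverse-Gamma(7.5, 52.555).
The mode of Inverse-Gamma(a, b) is b/(a+1) = 52.555/8.5 ≈ 6.1829.

σ̂²_MAP = 6.1829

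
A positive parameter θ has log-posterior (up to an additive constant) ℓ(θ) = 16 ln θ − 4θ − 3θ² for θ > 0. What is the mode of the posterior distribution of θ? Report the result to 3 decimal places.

θ̂_MAP = 1.333

ℓ'(θ) = 16/θ − 4 − 6θ. Setting this to zero and multiplying by θ: 6θ² + 4θ − 16 = 0.
θ = (−4 + √(4² + 4·6·16)) / (2·6) = (−4 + √400) / 12 = (−4 + 20)/12 = 4/3.
ℓ''(θ) = −16/θ² − 6 < 0, confirming a maximum.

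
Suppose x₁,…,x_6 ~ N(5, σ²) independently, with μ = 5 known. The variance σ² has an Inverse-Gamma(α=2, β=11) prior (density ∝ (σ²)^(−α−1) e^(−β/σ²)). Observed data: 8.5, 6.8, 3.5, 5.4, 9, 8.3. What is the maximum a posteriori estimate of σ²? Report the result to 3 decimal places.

σ̂²_MAP = 5.566

Sum of squared deviations about the known mean: SS = (8.5−5)² + (6.8−5)² + (3.5−5)² + (5.4−5)² + (9−5)² + (8.3−5)² = 44.79.
The Normal likelihood contributes (σ²)^(−n/2) exp(−SS/(2σ²)), so the posterior is Inverse-Gamma(α + n/2, β + SS/2) = Inverse-Gamma(5, 33.395).
The mode of Inverse-Gamma(a, b) is b/(a+1) = 33.395/6 ≈ 5.566.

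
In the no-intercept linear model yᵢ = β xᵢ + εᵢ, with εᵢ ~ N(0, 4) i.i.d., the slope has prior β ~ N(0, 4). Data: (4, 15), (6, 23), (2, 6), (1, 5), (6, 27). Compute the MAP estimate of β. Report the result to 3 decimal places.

β̂_MAP = 4.011

log p(β | y) = −Σ(yᵢ − βxᵢ)²/(2·4) − β²/(2·4) + const.
Setting the derivative to zero: Σxᵢ(yᵢ − βxᵢ)/4 − β/4 = 0, so β = Σxᵢyᵢ / (Σxᵢ² + σ²/τ²).
Σxᵢyᵢ = 4·15 + 6·23 + 2·6 + 1·5 + 6·27 = 377; Σxᵢ² = 93; σ²/τ² = 1.
β̂_MAP = 377 / (93 + 1) = 377/94 ≈ 4.011.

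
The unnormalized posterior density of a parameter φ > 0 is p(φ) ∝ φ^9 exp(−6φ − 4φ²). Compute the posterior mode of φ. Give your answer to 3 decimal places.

φ̂_MAP = 0.750

ℓ'(φ) = 9/φ − 6 − 8φ. Setting this to zero and multiplying by φ: 8φ² + 6φ − 9 = 0.
φ = (−6 + √(6² + 4·8·9)) / (2·8) = (−6 + √324) / 16 = (−6 + 18)/16 = 3/4.
ℓ''(φ) = −9/φ² − 8 < 0, confirming a maximum.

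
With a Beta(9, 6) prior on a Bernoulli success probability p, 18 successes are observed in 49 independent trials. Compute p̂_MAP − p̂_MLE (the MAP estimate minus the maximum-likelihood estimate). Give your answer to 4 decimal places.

Posterior is Beta(27, 37); MAP = (27−1)/(64−2) = 26/62 ≈ 0.41935.
MLE ignores the prior: p̂_MLE = k/n = 18/49 ≈ 0.36735.
Difference = 26/62 − 18/49 = 79/1519 ≈ 0.0520.

MAP − MLE = 0.0520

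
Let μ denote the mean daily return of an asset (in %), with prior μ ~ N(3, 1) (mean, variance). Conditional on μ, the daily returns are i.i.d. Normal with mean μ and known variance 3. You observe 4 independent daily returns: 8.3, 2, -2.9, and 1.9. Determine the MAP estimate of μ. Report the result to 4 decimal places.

n = 4; x̄ = (8.3 + 2 + (-2.9) + 1.9)/4 = 9.3/4 = 2.325.
For a Normal prior and Normal likelihood with known variance, the posterior is Normal; its mode equals its mean, the precision-weighted average.
Prior precision 1/σ₀² = 1/1 = 1; data precision n/σ² = 4/3.
μ̂ = (1·3 + (4/3)·2.325) / (1 + 4/3) = 6.1/(7/3) = 183/70 ≈ 2.6143.

μ̂_MAP = 2.6143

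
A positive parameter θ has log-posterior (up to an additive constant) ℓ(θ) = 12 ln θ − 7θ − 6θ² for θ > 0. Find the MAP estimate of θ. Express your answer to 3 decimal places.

θ̂_MAP = 0.750

ℓ'(θ) = 12/θ − 7 − 12θ. Setting this to zero and multiplying by θ: 12θ² + 7θ − 12 = 0.
θ = (−7 + √(7² + 4·12·12)) / (2·12) = (−7 + √625) / 24 = (−7 + 25)/24 = 3/4.
ℓ''(θ) = −12/θ² − 12 < 0, confirming a maximum.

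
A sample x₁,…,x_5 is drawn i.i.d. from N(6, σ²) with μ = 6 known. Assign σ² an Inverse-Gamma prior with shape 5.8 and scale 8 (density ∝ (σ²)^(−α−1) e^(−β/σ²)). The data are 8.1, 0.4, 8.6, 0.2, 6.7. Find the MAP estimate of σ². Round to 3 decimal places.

σ̂²_MAP = 4.982

Sum of squared deviations about the known mean: SS = (8.1−6)² + (0.4−6)² + (8.6−6)² + (0.2−6)² + (6.7−6)² = 76.66.
The Normal likelihood contributes (σ²)^(−n/2) exp(−SS/(2σ²)), so the posterior is Inverse-Gamma(α + n/2, β + SS/2) = Inverse-Gamma(8.3, 46.33).
The mode of Inverse-Gamma(a, b) is b/(a+1) = 46.33/9.3 ≈ 4.982.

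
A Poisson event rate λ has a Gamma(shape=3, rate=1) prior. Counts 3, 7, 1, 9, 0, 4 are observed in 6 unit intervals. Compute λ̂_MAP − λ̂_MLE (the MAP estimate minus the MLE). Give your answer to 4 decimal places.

MAP − MLE = -0.2857

Σxᵢ = 24. Posterior is Gamma(27, 7); MAP = (27−1)/7 = 26/7 ≈ 3.71429.
MLE = x̄ = 24/6 ≈ 4.00000.
Difference = 26/7 − 24/6 = -2/7 ≈ -0.2857.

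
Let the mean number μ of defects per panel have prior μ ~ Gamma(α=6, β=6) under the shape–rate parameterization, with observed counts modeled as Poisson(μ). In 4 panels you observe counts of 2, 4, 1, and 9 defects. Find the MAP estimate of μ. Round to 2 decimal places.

Σxᵢ = 2+4+1+9 = 16, with n = 4.
Posterior ∝ μ^5e^(−6μ) · μ^16e^(−4μ) = μ^21e^(−10μ), i.e. Gamma(shape=22, rate=10).
The mode of a Gamma(a, b) with a ≥ 1 (shape–rate) is (a−1)/b = 21/10 ≈ 2.10.

μ̂_MAP = 2.10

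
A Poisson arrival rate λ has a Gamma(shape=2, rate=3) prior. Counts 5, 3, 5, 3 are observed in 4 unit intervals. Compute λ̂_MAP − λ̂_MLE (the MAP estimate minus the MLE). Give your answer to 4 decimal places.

Σxᵢ = 16. Posterior is Gamma(18, 7); MAP = (18−1)/7 = 17/7 ≈ 2.42857.
MLE = x̄ = 16/4 ≈ 4.00000.
Difference = 17/7 − 16/4 = -11/7 ≈ -1.5714.

MAP − MLE = -1.5714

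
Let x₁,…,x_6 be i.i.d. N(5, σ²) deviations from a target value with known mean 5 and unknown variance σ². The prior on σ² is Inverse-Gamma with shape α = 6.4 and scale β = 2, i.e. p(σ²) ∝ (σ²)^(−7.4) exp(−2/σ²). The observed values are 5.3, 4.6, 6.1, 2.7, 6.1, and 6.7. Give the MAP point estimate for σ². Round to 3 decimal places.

σ̂²_MAP = 0.714

Sum of squared deviations about the known mean: SS = (5.3−5)² + (4.6−5)² + (6.1−5)² + (2.7−5)² + (6.1−5)² + (6.7−5)² = 10.85.
The Normal likelihood contributes (σ²)^(−n/2) exp(−SS/(2σ²)), so the posterior is Inverse-Gamma(α + n/2, β + SS/2) = Inverse-Gamma(9.4, 7.425).
The mode of Inverse-Gamma(a, b) is b/(a+1) = 7.425/10.4 ≈ 0.714.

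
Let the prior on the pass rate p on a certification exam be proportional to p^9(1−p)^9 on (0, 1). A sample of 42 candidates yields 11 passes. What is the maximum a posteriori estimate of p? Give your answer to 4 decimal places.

p̂_MAP = 0.3333

The prior density ∝ p^9(1−p)^9 is the kernel of Beta(10, 10).
Data: 11 successes in 42 trials. The binomial likelihood contributes p^11(1−p)^31, so the posterior is Beta(10+11, 10+31) = Beta(21, 41).
For Beta(a, b) with a, b > 1 the mode is (a−1)/(a+b−2) = 20/60 ≈ 0.3333.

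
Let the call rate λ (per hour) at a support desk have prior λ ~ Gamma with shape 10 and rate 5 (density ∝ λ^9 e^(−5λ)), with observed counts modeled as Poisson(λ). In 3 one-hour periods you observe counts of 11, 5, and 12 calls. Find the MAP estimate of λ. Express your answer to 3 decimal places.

λ̂_MAP = 4.625

Σxᵢ = 11+5+12 = 28, with n = 3.
Posterior ∝ λ^9e^(−5λ) · λ^28e^(−3λ) = λ^37e^(−8λ), i.e. Gamma(shape=38, rate=8).
The mode of a Gamma(a, b) with a ≥ 1 (shape–rate) is (a−1)/b = 37/8 ≈ 4.625.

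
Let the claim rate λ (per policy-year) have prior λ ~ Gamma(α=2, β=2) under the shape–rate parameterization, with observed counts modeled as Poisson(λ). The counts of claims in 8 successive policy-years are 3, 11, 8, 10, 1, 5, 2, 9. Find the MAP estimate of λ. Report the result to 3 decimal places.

Σxᵢ = 3+11+8+10+1+5+2+9 = 49, with n = 8.
Posterior ∝ λe^(−2λ) · λ^49e^(−8λ) = λ^50e^(−10λ), i.e. Gamma(shape=51, rate=10).
The mode of a Gamma(a, b) with a ≥ 1 (shape–rate) is (a−1)/b = 50/10 ≈ 5.000.

λ̂_MAP = 5.000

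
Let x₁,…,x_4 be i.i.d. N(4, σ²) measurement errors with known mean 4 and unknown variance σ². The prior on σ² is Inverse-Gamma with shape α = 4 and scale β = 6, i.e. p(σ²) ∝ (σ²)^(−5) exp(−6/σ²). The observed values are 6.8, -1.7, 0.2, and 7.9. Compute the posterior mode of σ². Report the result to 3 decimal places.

σ̂²_MAP = 5.856

Sum of squared deviations about the known mean: SS = (6.8−4)² + (-1.7−4)² + (0.2−4)² + (7.9−4)² = 69.98.
The Normal likelihood contributes (σ²)^(−n/2) exp(−SS/(2σ²)), so the posterior is Inverse-Gamma(α + n/2, β + SS/2) = Inverse-Gamma(6, 40.99).
The mode of Inverse-Gamma(a, b) is b/(a+1) = 40.99/7 ≈ 5.856.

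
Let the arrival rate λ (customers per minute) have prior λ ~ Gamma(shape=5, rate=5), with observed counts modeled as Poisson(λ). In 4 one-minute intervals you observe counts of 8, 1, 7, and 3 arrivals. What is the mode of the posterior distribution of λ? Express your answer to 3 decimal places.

Σxᵢ = 8+1+7+3 = 19, with n = 4.
Posterior ∝ λ^4e^(−5λ) · λ^19e^(−4λ) = λ^23e^(−9λ), i.e. Gamma(shape=24, rate=9).
The mode of a Gamma(a, b) with a ≥ 1 (shape–rate) is (a−1)/b = 23/9 ≈ 2.556.

λ̂_MAP = 2.556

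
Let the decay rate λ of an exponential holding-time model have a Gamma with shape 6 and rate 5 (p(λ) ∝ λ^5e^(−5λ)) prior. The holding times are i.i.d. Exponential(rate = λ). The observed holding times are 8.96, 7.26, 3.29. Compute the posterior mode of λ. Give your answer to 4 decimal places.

The Exponential(rate=λ) likelihood is ∝ λ^n e^(−λΣtᵢ). Here n = 3 and Σtᵢ = 8.96 + 7.26 + 3.29 = 19.51.
Posterior ∝ λ^5e^(−5λ) · λ^3e^(−19.51λ) = λ^8e^(−24.51λ), i.e. Gamma(9, 24.51).
Mode = (a−1)/b = 8/24.51 ≈ 0.3264.

λ̂_MAP = 0.3264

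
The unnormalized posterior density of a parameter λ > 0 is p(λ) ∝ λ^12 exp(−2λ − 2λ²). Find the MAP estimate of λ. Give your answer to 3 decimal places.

λ̂_MAP = 1.500

ℓ'(λ) = 12/λ − 2 − 4λ. Setting this to zero and multiplying by λ: 4λ² + 2λ − 12 = 0.
λ = (−2 + √(2² + 4·4·12)) / (2·4) = (−2 + √196) / 8 = (−2 + 14)/8 = 3/2.
ℓ''(λ) = −12/λ² − 4 < 0, confirming a maximum.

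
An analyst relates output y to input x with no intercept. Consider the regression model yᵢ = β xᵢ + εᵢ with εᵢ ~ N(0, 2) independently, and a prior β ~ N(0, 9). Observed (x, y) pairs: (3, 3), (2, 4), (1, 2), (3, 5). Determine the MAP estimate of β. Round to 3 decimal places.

β̂_MAP = 1.464

log p(β | y) = −Σ(yᵢ − βxᵢ)²/(2·2) − β²/(2·9) + const.
Setting the derivative to zero: Σxᵢ(yᵢ − βxᵢ)/2 − β/9 = 0, so β = Σxᵢyᵢ / (Σxᵢ² + σ²/τ²).
Σxᵢyᵢ = 3·3 + 2·4 + 1·2 + 3·5 = 34; Σxᵢ² = 23; σ²/τ² = 2/9.
β̂_MAP = 34 / (23 + 2/9) = 34/(209/9) = 306/209 ≈ 1.464.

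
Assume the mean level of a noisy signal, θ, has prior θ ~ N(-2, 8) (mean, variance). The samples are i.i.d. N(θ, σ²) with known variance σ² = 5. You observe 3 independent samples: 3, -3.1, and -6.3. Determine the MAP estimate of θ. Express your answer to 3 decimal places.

n = 3; x̄ = (3 + (-3.1) + (-6.3))/3 = -6.4/3 = -32/15 ≈ -2.1333.
For a Normal prior and Normal likelihood with known variance, the posterior is Normal; its mode equals its mean, the precision-weighted average.
Prior precision 1/σ₀² = 1/8 = 0.125; data precision n/σ² = 3/5 = 0.6.
θ̂ = (0.125·(-2) + 0.6·(-32/15)) / (0.125 + 0.6) = (-1.53)/0.725 = -306/145 ≈ -2.110.

θ̂_MAP = -2.110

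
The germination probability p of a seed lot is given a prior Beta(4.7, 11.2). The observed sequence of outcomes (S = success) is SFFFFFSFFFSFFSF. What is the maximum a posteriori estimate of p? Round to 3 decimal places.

Prior: Beta(4.7, 11.2).
Data: 4 successes in 15 trials (from the sequence). The binomial likelihood contributes p^4(1−p)^11, so the posterior is Beta(4.7+4, 11.2+11) = Beta(8.7, 22.2).
For Beta(a, b) with a, b > 1 the mode is (a−1)/(a+b−2) = 7.7/28.9 ≈ 0.266.

p̂_MAP = 0.266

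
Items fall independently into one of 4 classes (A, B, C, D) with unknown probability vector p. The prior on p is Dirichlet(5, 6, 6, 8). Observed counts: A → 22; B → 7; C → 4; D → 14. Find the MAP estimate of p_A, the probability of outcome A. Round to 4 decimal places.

The posterior is Dirichlet(αᵢ + nᵢ) = Dirichlet(27, 13, 10, 22).
For a Dirichlet(a₁,…,a_K) with all aᵢ > 1, the mode has j-th component (aⱼ − 1)/(Σaᵢ − K).
Here Σaᵢ = 72 and K = 4, so p_A = (27 − 1)/(72 − 4) = 26/68 ≈ 0.3824.

MAP estimate of p_A = 0.3824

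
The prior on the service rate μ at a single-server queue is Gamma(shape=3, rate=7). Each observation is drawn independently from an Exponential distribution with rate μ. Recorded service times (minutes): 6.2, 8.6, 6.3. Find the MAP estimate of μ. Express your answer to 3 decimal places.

The Exponential(rate=μ) likelihood is ∝ μ^n e^(−μΣtᵢ). Here n = 3 and Σtᵢ = 6.2 + 8.6 + 6.3 = 21.1.
Posterior ∝ μ^2e^(−7μ) · μ^3e^(−21.1μ) = μ^5e^(−28.1μ), i.e. Gamma(6, 28.1).
Mode = (a−1)/b = 5/28.1 ≈ 0.178.

μ̂_MAP = 0.178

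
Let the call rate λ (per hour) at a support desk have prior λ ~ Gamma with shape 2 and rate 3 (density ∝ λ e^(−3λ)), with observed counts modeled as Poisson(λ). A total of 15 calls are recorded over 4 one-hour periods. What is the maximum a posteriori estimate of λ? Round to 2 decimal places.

λ̂_MAP = 2.29

Σxᵢ = 15, n = 4.
Posterior ∝ λe^(−3λ) · λ^15e^(−4λ) = λ^16e^(−7λ), i.e. Gamma(shape=17, rate=7).
The mode of a Gamma(a, b) with a ≥ 1 (shape–rate) is (a−1)/b = 16/7 ≈ 2.29.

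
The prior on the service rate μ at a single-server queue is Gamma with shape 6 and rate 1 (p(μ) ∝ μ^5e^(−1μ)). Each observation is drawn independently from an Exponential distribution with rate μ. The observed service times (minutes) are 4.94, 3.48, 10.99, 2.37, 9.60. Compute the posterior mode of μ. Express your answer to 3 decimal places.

μ̂_MAP = 0.309

The Exponential(rate=μ) likelihood is ∝ μ^n e^(−μΣtᵢ). Here n = 5 and Σtᵢ = 4.94 + 3.48 + 10.99 + 2.37 + 9.60 = 31.38.
Posterior ∝ μ^5e^(−1μ) · μ^5e^(−31.38μ) = μ^10e^(−32.38μ), i.e. Gamma(11, 32.38).
Mode = (a−1)/b = 10/32.38 ≈ 0.309.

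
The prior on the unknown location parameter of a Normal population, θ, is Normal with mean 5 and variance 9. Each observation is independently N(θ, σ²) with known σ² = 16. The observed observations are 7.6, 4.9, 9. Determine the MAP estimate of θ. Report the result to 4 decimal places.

θ̂_MAP = 6.3605

n = 3; x̄ = (7.6 + 4.9 + 9)/3 = 21.5/3 = 43/6 ≈ 7.1667.
For a Normal prior and Normal likelihood with known variance, the posterior is Normal; its mode equals its mean, the precision-weighted average.
Prior precision 1/σ₀² = 1/9; data precision n/σ² = 3/16 = 0.1875.
θ̂ = ((1/9)·5 + 0.1875·(43/6)) / (1/9 + 0.1875) = (547/288)/(43/144) = 547/86 ≈ 6.3605.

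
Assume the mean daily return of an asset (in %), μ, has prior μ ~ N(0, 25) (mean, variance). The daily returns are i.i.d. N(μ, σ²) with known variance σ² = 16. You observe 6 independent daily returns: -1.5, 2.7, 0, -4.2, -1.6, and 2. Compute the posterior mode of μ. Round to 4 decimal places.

n = 6; x̄ = ((-1.5) + 2.7 + 0 + (-4.2) + (-1.6) + 2)/6 = -2.6/6 = -13/30 ≈ -0.4333.
For a Normal prior and Normal likelihood with known variance, the posterior is Normal; its mode equals its mean, the precision-weighted average.
Prior precision 1/σ₀² = 1/25 = 0.04; data precision n/σ² = 6/16 = 0.375.
μ̂ = (0.04·0 + 0.375·(-13/30)) / (0.04 + 0.375) = (-0.1625)/0.415 = -65/166 ≈ -0.3916.

μ̂_MAP = -0.3916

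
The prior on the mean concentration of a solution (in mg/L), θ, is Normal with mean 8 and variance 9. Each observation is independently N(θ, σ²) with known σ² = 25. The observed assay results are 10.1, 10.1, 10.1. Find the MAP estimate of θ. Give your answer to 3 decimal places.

θ̂_MAP = 9.090

n = 3; x̄ = (10.1 + 10.1 + 10.1)/3 = 30.3/3 = 10.1.
For a Normal prior and Normal likelihood with known variance, the posterior is Normal; its mode equals its mean, the precision-weighted average.
Prior precision 1/σ₀² = 1/9; data precision n/σ² = 3/25 = 0.12.
θ̂ = ((1/9)·8 + 0.12·10.1) / (1/9 + 0.12) = (4727/2250)/(52/225) = 4727/520 ≈ 9.090.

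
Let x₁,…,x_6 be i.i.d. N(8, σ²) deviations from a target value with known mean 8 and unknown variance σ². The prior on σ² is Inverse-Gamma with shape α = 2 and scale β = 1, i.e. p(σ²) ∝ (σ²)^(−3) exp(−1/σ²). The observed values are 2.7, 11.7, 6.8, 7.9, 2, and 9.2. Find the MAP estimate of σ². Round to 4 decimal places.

σ̂²_MAP = 6.8892

Sum of squared deviations about the known mean: SS = (2.7−8)² + (11.7−8)² + (6.8−8)² + (7.9−8)² + (2−8)² + (9.2−8)² = 80.67.
The Normal likelihood contributes (σ²)^(−n/2) exp(−SS/(2σ²)), so the posterior is Inverse-Gamma(α + n/2, β + SS/2) = Inverse-Gamma(5, 41.335).
The mode of Inverse-Gamma(a, b) is b/(a+1) = 41.335/6 ≈ 6.8892.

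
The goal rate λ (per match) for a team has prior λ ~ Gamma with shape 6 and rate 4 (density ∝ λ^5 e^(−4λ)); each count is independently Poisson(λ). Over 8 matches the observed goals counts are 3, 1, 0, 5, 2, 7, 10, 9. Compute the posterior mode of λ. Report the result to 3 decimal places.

Σxᵢ = 3+1+0+5+2+7+10+9 = 37, with n = 8.
Posterior ∝ λ^5e^(−4λ) · λ^37e^(−8λ) = λ^42e^(−12λ), i.e. Gamma(shape=43, rate=12).
The mode of a Gamma(a, b) with a ≥ 1 (shape–rate) is (a−1)/b = 42/12 ≈ 3.500.

λ̂_MAP = 3.500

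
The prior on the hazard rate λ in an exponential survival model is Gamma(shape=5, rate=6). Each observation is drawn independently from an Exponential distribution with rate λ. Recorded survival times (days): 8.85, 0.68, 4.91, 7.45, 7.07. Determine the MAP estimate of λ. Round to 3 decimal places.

The Exponential(rate=λ) likelihood is ∝ λ^n e^(−λΣtᵢ). Here n = 5 and Σtᵢ = 8.85 + 0.68 + 4.91 + 7.45 + 7.07 = 28.96.
Posterior ∝ λ^4e^(−6λ) · λ^5e^(−28.96λ) = λ^9e^(−34.96λ), i.e. Gamma(10, 34.96).
Mode = (a−1)/b = 9/34.96 ≈ 0.257.

λ̂_MAP = 0.257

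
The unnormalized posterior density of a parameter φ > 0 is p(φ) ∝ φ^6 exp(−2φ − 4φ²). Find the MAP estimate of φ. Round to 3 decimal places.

φ̂_MAP = 0.750

ℓ'(φ) = 6/φ − 2 − 8φ. Setting this to zero and multiplying by φ: 8φ² + 2φ − 6 = 0.
φ = (−2 + √(2² + 4·8·6)) / (2·8) = (−2 + √196) / 16 = (−2 + 14)/16 = 3/4.
ℓ''(φ) = −6/φ² − 8 < 0, confirming a maximum.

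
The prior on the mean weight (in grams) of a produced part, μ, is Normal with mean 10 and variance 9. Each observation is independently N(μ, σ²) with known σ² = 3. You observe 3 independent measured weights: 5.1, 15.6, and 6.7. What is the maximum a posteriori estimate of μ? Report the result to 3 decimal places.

μ̂_MAP = 9.220

n = 3; x̄ = (5.1 + 15.6 + 6.7)/3 = 27.4/3 = 137/15 ≈ 9.1333.
For a Normal prior and Normal likelihood with known variance, the posterior is Normal; its mode equals its mean, the precision-weighted average.
Prior precision 1/σ₀² = 1/9; data precision n/σ² = 3/3 = 1.
μ̂ = ((1/9)·10 + 1·(137/15)) / (1/9 + 1) = (461/45)/(10/9) = 9.220.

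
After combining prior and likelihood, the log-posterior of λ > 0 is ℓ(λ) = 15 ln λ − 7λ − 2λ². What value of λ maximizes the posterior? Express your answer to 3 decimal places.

λ̂_MAP = 1.250

ℓ'(λ) = 15/λ − 7 − 4λ. Setting this to zero and multiplying by λ: 4λ² + 7λ − 15 = 0.
λ = (−7 + √(7² + 4·4·15)) / (2·4) = (−7 + √289) / 8 = (−7 + 17)/8 = 5/4.
ℓ''(λ) = −15/λ² − 4 < 0, confirming a maximum.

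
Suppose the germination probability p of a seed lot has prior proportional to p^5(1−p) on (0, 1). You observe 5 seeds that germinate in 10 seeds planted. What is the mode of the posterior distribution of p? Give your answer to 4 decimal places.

The prior density ∝ p^5(1−p)^1 is the kernel of Beta(6, 2).
Data: 5 successes in 10 trials. The binomial likelihood contributes p^5(1−p)^5, so the posterior is Beta(6+5, 2+5) = Beta(11, 7).
For Beta(a, b) with a, b > 1 the mode is (a−1)/(a+b−2) = 10/16 ≈ 0.6250.

p̂_MAP = 0.6250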